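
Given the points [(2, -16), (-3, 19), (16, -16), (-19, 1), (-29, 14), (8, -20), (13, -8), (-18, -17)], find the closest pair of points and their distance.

Computing all pairwise distances among 8 points:

d((2, -16), (-3, 19)) = 35.3553
d((2, -16), (16, -16)) = 14.0
d((2, -16), (-19, 1)) = 27.0185
d((2, -16), (-29, 14)) = 43.1393
d((2, -16), (8, -20)) = 7.2111 <-- minimum
d((2, -16), (13, -8)) = 13.6015
d((2, -16), (-18, -17)) = 20.025
d((-3, 19), (16, -16)) = 39.8246
d((-3, 19), (-19, 1)) = 24.0832
d((-3, 19), (-29, 14)) = 26.4764
d((-3, 19), (8, -20)) = 40.5216
d((-3, 19), (13, -8)) = 31.3847
d((-3, 19), (-18, -17)) = 39.0
d((16, -16), (-19, 1)) = 38.9102
d((16, -16), (-29, 14)) = 54.0833
d((16, -16), (8, -20)) = 8.9443
d((16, -16), (13, -8)) = 8.544
d((16, -16), (-18, -17)) = 34.0147
d((-19, 1), (-29, 14)) = 16.4012
d((-19, 1), (8, -20)) = 34.2053
d((-19, 1), (13, -8)) = 33.2415
d((-19, 1), (-18, -17)) = 18.0278
d((-29, 14), (8, -20)) = 50.2494
d((-29, 14), (13, -8)) = 47.4131
d((-29, 14), (-18, -17)) = 32.8938
d((8, -20), (13, -8)) = 13.0
d((8, -20), (-18, -17)) = 26.1725
d((13, -8), (-18, -17)) = 32.28

Closest pair: (2, -16) and (8, -20) with distance 7.2111

The closest pair is (2, -16) and (8, -20) with Euclidean distance 7.2111. For 8 points, brute-force pairwise comparison is shown above. For large n, the divide-and-conquer algorithm (sort by x, recurse on halves, check the dividing strip) achieves O(n log n).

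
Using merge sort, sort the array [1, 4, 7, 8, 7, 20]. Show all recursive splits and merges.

Merge sort trace:

Split: [1, 4, 7, 8, 7, 20] -> [1, 4, 7] and [8, 7, 20]
  Split: [1, 4, 7] -> [1] and [4, 7]
    Split: [4, 7] -> [4] and [7]
    Merge: [4] + [7] -> [4, 7]
  Merge: [1] + [4, 7] -> [1, 4, 7]
  Split: [8, 7, 20] -> [8] and [7, 20]
    Split: [7, 20] -> [7] and [20]
    Merge: [7] + [20] -> [7, 20]
  Merge: [8] + [7, 20] -> [7, 8, 20]
Merge: [1, 4, 7] + [7, 8, 20] -> [1, 4, 7, 7, 8, 20]

Final sorted array: [1, 4, 7, 7, 8, 20]

The merge sort proceeds by recursively splitting the array and merging sorted halves.
After all merges, the sorted array is [1, 4, 7, 7, 8, 20].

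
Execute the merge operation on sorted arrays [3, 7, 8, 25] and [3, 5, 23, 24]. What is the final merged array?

Merging process:

Compare 3 vs 3: take 3 from left. Merged: [3]
Compare 7 vs 3: take 3 from right. Merged: [3, 3]
Compare 7 vs 5: take 5 from right. Merged: [3, 3, 5]
Compare 7 vs 23: take 7 from left. Merged: [3, 3, 5, 7]
Compare 8 vs 23: take 8 from left. Merged: [3, 3, 5, 7, 8]
Compare 25 vs 23: take 23 from right. Merged: [3, 3, 5, 7, 8, 23]
Compare 25 vs 24: take 24 from right. Merged: [3, 3, 5, 7, 8, 23, 24]
Append remaining from left: [25]. Merged: [3, 3, 5, 7, 8, 23, 24, 25]

Final merged array: [3, 3, 5, 7, 8, 23, 24, 25]
Total comparisons: 7

The merged array is [3, 3, 5, 7, 8, 23, 24, 25], requiring 7 comparisons. The merge step runs in O(n) time where n is the total number of elements.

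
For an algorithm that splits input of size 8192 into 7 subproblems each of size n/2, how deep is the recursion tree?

For divide and conquer with division factor 2:

Problem sizes at each level:
Level 0: 8192
Level 1: 4096
Level 2: 2048
Level 3: 1024
Level 4: 512
Level 5: 256
Level 6: 128
Level 7: 64
Level 8: 32
Level 9: 16
Level 10: 8
Level 11: 4
Level 12: 2
Level 13: 1

The root is level 0 and the size-1 base case is level 13 (the tree spans levels 0 through 13, i.e. 14 levels counting the root), so the depth is the number of divisions: log_2(8192) = 13

The recursion tree depth is log_2(8192) = 13. At each level, the problem size is divided by 2, so it takes 13 divisions to reduce to a base case of size 1. The algorithm makes 7 recursive calls at each level.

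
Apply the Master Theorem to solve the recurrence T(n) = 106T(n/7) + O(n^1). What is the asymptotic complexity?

Master Theorem for T(n) = 106T(n/7) + O(n^1):

a = 106, b = 7, c = 1
log_b(a) = log_7(106) = 2.3965

Case 1: c = 1 < log_7(106) = 2.3965
T(n) = O(n^(log_7 106))

For T(n) = 106T(n/7) + O(n^1): log_7(106) = 2.3965. This is Case 1 of the Master Theorem (c < log_b(a), work dominated by leaves), giving O(n^(log_7 106)).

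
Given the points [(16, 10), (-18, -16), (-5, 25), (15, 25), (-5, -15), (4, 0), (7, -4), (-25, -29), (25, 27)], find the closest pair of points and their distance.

Computing all pairwise distances among 9 points:

d((16, 10), (-18, -16)) = 42.8019
d((16, 10), (-5, 25)) = 25.807
d((16, 10), (15, 25)) = 15.0333
d((16, 10), (-5, -15)) = 32.6497
d((16, 10), (4, 0)) = 15.6205
d((16, 10), (7, -4)) = 16.6433
d((16, 10), (-25, -29)) = 56.5862
d((16, 10), (25, 27)) = 19.2354
d((-18, -16), (-5, 25)) = 43.0116
d((-18, -16), (15, 25)) = 52.6308
d((-18, -16), (-5, -15)) = 13.0384
d((-18, -16), (4, 0)) = 27.2029
d((-18, -16), (7, -4)) = 27.7308
d((-18, -16), (-25, -29)) = 14.7648
d((-18, -16), (25, 27)) = 60.8112
d((-5, 25), (15, 25)) = 20.0
d((-5, 25), (-5, -15)) = 40.0
d((-5, 25), (4, 0)) = 26.5707
d((-5, 25), (7, -4)) = 31.3847
d((-5, 25), (-25, -29)) = 57.5847
d((-5, 25), (25, 27)) = 30.0666
d((15, 25), (-5, -15)) = 44.7214
d((15, 25), (4, 0)) = 27.313
d((15, 25), (7, -4)) = 30.0832
d((15, 25), (-25, -29)) = 67.2012
d((15, 25), (25, 27)) = 10.198
d((-5, -15), (4, 0)) = 17.4929
d((-5, -15), (7, -4)) = 16.2788
d((-5, -15), (-25, -29)) = 24.4131
d((-5, -15), (25, 27)) = 51.614
d((4, 0), (7, -4)) = 5.0 <-- minimum
d((4, 0), (-25, -29)) = 41.0122
d((4, 0), (25, 27)) = 34.2053
d((7, -4), (-25, -29)) = 40.6079
d((7, -4), (25, 27)) = 35.8469
d((-25, -29), (25, 27)) = 75.0733

Closest pair: (4, 0) and (7, -4) with distance 5.0

The closest pair is (4, 0) and (7, -4) with Euclidean distance 5.0. For 9 points, brute-force pairwise comparison is shown above. For large n, the divide-and-conquer algorithm (sort by x, recurse on halves, check the dividing strip) achieves O(n log n).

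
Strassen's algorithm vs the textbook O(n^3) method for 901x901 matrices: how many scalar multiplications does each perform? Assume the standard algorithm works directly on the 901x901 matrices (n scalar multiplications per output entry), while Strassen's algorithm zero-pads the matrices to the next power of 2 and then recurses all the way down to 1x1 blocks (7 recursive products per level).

Matrix multiplication for 901x901 matrices:

Strassen's algorithm requires power-of-2 dimensions. Pad 901x901 to 1024x1024 (next power of 2).

Standard algorithm: 901^3 = 731432701 multiplications
Strassen's algorithm: 7^(log2(1024)) = 7^10 = 282475249 multiplications
Savings: 731432701 - 282475249 = 448957452 multiplications

Standard: 731432701 multiplications (901^3). Strassen: 282475249 multiplications (7^10, after padding to 1024x1024). Strassen reduces 8 recursive multiplications to 7 at each level.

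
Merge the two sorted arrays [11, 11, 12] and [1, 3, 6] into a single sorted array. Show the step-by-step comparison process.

Merging process:

Compare 11 vs 1: take 1 from right. Merged: [1]
Compare 11 vs 3: take 3 from right. Merged: [1, 3]
Compare 11 vs 6: take 6 from right. Merged: [1, 3, 6]
Append remaining from left: [11, 11, 12]. Merged: [1, 3, 6, 11, 11, 12]

Final merged array: [1, 3, 6, 11, 11, 12]
Total comparisons: 3

The merged array is [1, 3, 6, 11, 11, 12], requiring 3 comparisons. The merge step runs in O(n) time where n is the total number of elements.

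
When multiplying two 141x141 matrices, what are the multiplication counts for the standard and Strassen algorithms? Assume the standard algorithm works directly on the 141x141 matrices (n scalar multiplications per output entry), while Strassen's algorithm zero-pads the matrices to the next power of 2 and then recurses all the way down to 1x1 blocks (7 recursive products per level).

Matrix multiplication for 141x141 matrices:

Strassen's algorithm requires power-of-2 dimensions. Pad 141x141 to 256x256 (next power of 2).

Standard algorithm: 141^3 = 2803221 multiplications
Strassen's algorithm: 7^(log2(256)) = 7^8 = 5764801 multiplications
Difference: 2803221 - 5764801 = -2961580 (Strassen uses MORE here due to padding overhead — for small or just-over-power-of-2 n, padding can outweigh the per-level savings)

Standard: 2803221 multiplications (141^3). Strassen: 5764801 multiplications (7^8, after padding to 256x256). Strassen reduces 8 recursive multiplications to 7 at each level.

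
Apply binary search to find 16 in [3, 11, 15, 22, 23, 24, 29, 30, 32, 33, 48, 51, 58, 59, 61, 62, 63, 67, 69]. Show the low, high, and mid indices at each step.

Binary search for 16 in [3, 11, 15, 22, 23, 24, 29, 30, 32, 33, 48, 51, 58, 59, 61, 62, 63, 67, 69]:

lo=0, hi=18, mid=9, arr[mid]=33 -> 33 > 16, search left half
lo=0, hi=8, mid=4, arr[mid]=23 -> 23 > 16, search left half
lo=0, hi=3, mid=1, arr[mid]=11 -> 11 < 16, search right half
lo=2, hi=3, mid=2, arr[mid]=15 -> 15 < 16, search right half
lo=3, hi=3, mid=3, arr[mid]=22 -> 22 > 16, search left half
lo=3 > hi=2, target 16 not found

Binary search determines that 16 is not in the array after 5 comparisons. The search space was exhausted without finding the target.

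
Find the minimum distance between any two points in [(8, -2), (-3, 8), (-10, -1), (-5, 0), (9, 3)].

Computing all pairwise distances among 5 points:

d((8, -2), (-3, 8)) = 14.8661
d((8, -2), (-10, -1)) = 18.0278
d((8, -2), (-5, 0)) = 13.1529
d((8, -2), (9, 3)) = 5.099 <-- minimum
d((-3, 8), (-10, -1)) = 11.4018
d((-3, 8), (-5, 0)) = 8.2462
d((-3, 8), (9, 3)) = 13.0
d((-10, -1), (-5, 0)) = 5.099 <-- minimum
d((-10, -1), (9, 3)) = 19.4165
d((-5, 0), (9, 3)) = 14.3178

Minimum distance: 5.099 (tie among 2 pairs: (8, -2) and (9, 3); (-10, -1) and (-5, 0))

The minimum Euclidean distance is 5.099. There is a tie: 2 pairs achieve this minimum — (8, -2) and (9, 3); (-10, -1) and (-5, 0). Any of these is a valid closest pair. For 5 points, brute-force pairwise comparison is shown above. For large n, the divide-and-conquer algorithm (sort by x, recurse on halves, check the dividing strip) achieves O(n log n).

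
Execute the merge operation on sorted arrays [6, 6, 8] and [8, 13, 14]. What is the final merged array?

Merging process:

Compare 6 vs 8: take 6 from left. Merged: [6]
Compare 6 vs 8: take 6 from left. Merged: [6, 6]
Compare 8 vs 8: take 8 from left. Merged: [6, 6, 8]
Append remaining from right: [8, 13, 14]. Merged: [6, 6, 8, 8, 13, 14]

Final merged array: [6, 6, 8, 8, 13, 14]
Total comparisons: 3

The merged array is [6, 6, 8, 8, 13, 14], requiring 3 comparisons. The merge step runs in O(n) time where n is the total number of elements.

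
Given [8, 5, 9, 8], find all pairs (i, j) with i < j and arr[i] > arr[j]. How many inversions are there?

Finding inversions in [8, 5, 9, 8]:

(0, 1): arr[0]=8 > arr[1]=5
(2, 3): arr[2]=9 > arr[3]=8

Total inversions: 2

The array has 2 inversion(s): (0,1), (2,3). Each pair (i,j) satisfies i < j and arr[i] > arr[j].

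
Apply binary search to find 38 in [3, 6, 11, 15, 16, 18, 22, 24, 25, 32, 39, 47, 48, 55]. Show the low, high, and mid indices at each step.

Binary search for 38 in [3, 6, 11, 15, 16, 18, 22, 24, 25, 32, 39, 47, 48, 55]:

lo=0, hi=13, mid=6, arr[mid]=22 -> 22 < 38, search right half
lo=7, hi=13, mid=10, arr[mid]=39 -> 39 > 38, search left half
lo=7, hi=9, mid=8, arr[mid]=25 -> 25 < 38, search right half
lo=9, hi=9, mid=9, arr[mid]=32 -> 32 < 38, search right half
lo=10 > hi=9, target 38 not found

Binary search determines that 38 is not in the array after 4 comparisons. The search space was exhausted without finding the target.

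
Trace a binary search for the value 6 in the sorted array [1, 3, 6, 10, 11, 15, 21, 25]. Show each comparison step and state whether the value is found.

Binary search for 6 in [1, 3, 6, 10, 11, 15, 21, 25]:

lo=0, hi=7, mid=3, arr[mid]=10 -> 10 > 6, search left half
lo=0, hi=2, mid=1, arr[mid]=3 -> 3 < 6, search right half
lo=2, hi=2, mid=2, arr[mid]=6 -> Found target at index 2!

Binary search finds 6 at index 2 after 3 comparisons. The search repeatedly halves the search space by comparing with the middle element.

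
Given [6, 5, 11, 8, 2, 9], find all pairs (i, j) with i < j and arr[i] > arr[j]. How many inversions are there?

Finding inversions in [6, 5, 11, 8, 2, 9]:

(0, 1): arr[0]=6 > arr[1]=5
(0, 4): arr[0]=6 > arr[4]=2
(1, 4): arr[1]=5 > arr[4]=2
(2, 3): arr[2]=11 > arr[3]=8
(2, 4): arr[2]=11 > arr[4]=2
(2, 5): arr[2]=11 > arr[5]=9
(3, 4): arr[3]=8 > arr[4]=2

Total inversions: 7

The array has 7 inversion(s): (0,1), (0,4), (1,4), (2,3), (2,4), (2,5), (3,4). Each pair (i,j) satisfies i < j and arr[i] > arr[j].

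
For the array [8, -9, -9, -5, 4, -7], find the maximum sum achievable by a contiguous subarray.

Using Kadane's algorithm on [8, -9, -9, -5, 4, -7]:

Scanning through the array:
Position 1 (value -9): max_ending_here = -1, max_so_far = 8
Position 2 (value -9): max_ending_here = -9, max_so_far = 8
Position 3 (value -5): max_ending_here = -5, max_so_far = 8
Position 4 (value 4): max_ending_here = 4, max_so_far = 8
Position 5 (value -7): max_ending_here = -3, max_so_far = 8

Maximum subarray: [8]
Maximum sum: 8

The maximum subarray is [8] with sum 8. This subarray runs from index 0 to index 0.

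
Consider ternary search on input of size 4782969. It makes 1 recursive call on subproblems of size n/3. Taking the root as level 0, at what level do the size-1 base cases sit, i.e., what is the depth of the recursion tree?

For divide and conquer with division factor 3:

Problem sizes at each level:
Level 0: 4782969
Level 1: 1594323
Level 2: 531441
Level 3: 177147
Level 4: 59049
Level 5: 19683
Level 6: 6561
Level 7: 2187
Level 8: 729
Level 9: 243
Level 10: 81
Level 11: 27
Level 12: 9
Level 13: 3
Level 14: 1

The root is level 0 and the size-1 base case is level 14 (the tree spans levels 0 through 14, i.e. 15 levels counting the root), so the depth is the number of divisions: log_3(4782969) = 14

The recursion tree depth is log_3(4782969) = 14. At each level, the problem size is divided by 3, so it takes 14 divisions to reduce to a base case of size 1. The algorithm makes 1 recursive call at each level.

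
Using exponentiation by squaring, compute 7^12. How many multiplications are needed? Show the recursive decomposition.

Computing 7^12 by squaring (build up from 7^1; each line after the first costs one multiplication):

7^1 = 7
7^2 = (7^1)^2 = 7^2 = 49
7^3 = 7 * 7^2 = 7 * 49 = 343
7^6 = (7^3)^2 = 343^2 = 117649
7^12 = (7^6)^2 = 117649^2 = 13841287201

Result: 13841287201
Multiplications needed: 4 (4 lines after 7^1)

7^12 = 13841287201. Using exponentiation by squaring, this requires 4 multiplications. The key idea: if the exponent is even, square the half-power; if odd, multiply by the base once.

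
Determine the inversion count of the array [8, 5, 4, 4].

Finding inversions in [8, 5, 4, 4]:

(0, 1): arr[0]=8 > arr[1]=5
(0, 2): arr[0]=8 > arr[2]=4
(0, 3): arr[0]=8 > arr[3]=4
(1, 2): arr[1]=5 > arr[2]=4
(1, 3): arr[1]=5 > arr[3]=4

Total inversions: 5

The array has 5 inversion(s): (0,1), (0,2), (0,3), (1,2), (1,3). Each pair (i,j) satisfies i < j and arr[i] > arr[j].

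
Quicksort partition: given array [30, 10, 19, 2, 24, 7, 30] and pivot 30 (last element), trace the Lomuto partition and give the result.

Lomuto partition with pivot = 30:

Initial array: [30, 10, 19, 2, 24, 7, 30]

arr[0]=30 <= 30: swap with position 0, array becomes [30, 10, 19, 2, 24, 7, 30]
arr[1]=10 <= 30: swap with position 1, array becomes [30, 10, 19, 2, 24, 7, 30]
arr[2]=19 <= 30: swap with position 2, array becomes [30, 10, 19, 2, 24, 7, 30]
arr[3]=2 <= 30: swap with position 3, array becomes [30, 10, 19, 2, 24, 7, 30]
arr[4]=24 <= 30: swap with position 4, array becomes [30, 10, 19, 2, 24, 7, 30]
arr[5]=7 <= 30: swap with position 5, array becomes [30, 10, 19, 2, 24, 7, 30]

Place pivot at position 6: [30, 10, 19, 2, 24, 7, 30]
Pivot position: 6

After partitioning with pivot 30, the array becomes [30, 10, 19, 2, 24, 7, 30]. The pivot is placed at index 6. All elements to the left of the pivot are <= 30, and all elements to the right are > 30.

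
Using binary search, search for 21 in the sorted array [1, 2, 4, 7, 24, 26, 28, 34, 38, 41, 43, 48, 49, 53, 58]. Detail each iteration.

Binary search for 21 in [1, 2, 4, 7, 24, 26, 28, 34, 38, 41, 43, 48, 49, 53, 58]:

lo=0, hi=14, mid=7, arr[mid]=34 -> 34 > 21, search left half
lo=0, hi=6, mid=3, arr[mid]=7 -> 7 < 21, search right half
lo=4, hi=6, mid=5, arr[mid]=26 -> 26 > 21, search left half
lo=4, hi=4, mid=4, arr[mid]=24 -> 24 > 21, search left half
lo=4 > hi=3, target 21 not found

Binary search determines that 21 is not in the array after 4 comparisons. The search space was exhausted without finding the target.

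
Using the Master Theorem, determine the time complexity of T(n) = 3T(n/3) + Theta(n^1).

Master Theorem for T(n) = 3T(n/3) + O(n^1):

a = 3, b = 3, c = 1
log_b(a) = log_3(3) = 1.0000

Case 2: c = 1 = log_3(3) = 1.0000
T(n) = O(n^1 log n) = O(n log n)

For T(n) = 3T(n/3) + O(n^1): log_3(3) = 1.0000. This is Case 2 of the Master Theorem (c = log_b(a), equal work at all levels), giving O(n log n).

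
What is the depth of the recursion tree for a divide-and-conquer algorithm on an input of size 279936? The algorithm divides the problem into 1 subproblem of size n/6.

For divide and conquer with division factor 6:

Problem sizes at each level:
Level 0: 279936
Level 1: 46656
Level 2: 7776
Level 3: 1296
Level 4: 216
Level 5: 36
Level 6: 6
Level 7: 1

The root is level 0 and the size-1 base case is level 7 (the tree spans levels 0 through 7, i.e. 8 levels counting the root), so the depth is the number of divisions: log_6(279936) = 7

The recursion tree depth is log_6(279936) = 7. At each level, the problem size is divided by 6, so it takes 7 divisions to reduce to a base case of size 1. The algorithm makes 1 recursive call at each level.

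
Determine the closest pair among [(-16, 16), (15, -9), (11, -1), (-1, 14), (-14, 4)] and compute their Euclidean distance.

Computing all pairwise distances among 5 points:

d((-16, 16), (15, -9)) = 39.8246
d((-16, 16), (11, -1)) = 31.9061
d((-16, 16), (-1, 14)) = 15.1327
d((-16, 16), (-14, 4)) = 12.1655
d((15, -9), (11, -1)) = 8.9443 <-- minimum
d((15, -9), (-1, 14)) = 28.0179
d((15, -9), (-14, 4)) = 31.7805
d((11, -1), (-1, 14)) = 19.2094
d((11, -1), (-14, 4)) = 25.4951
d((-1, 14), (-14, 4)) = 16.4012

Closest pair: (15, -9) and (11, -1) with distance 8.9443

The closest pair is (15, -9) and (11, -1) with Euclidean distance 8.9443. For 5 points, brute-force pairwise comparison is shown above. For large n, the divide-and-conquer algorithm (sort by x, recurse on halves, check the dividing strip) achieves O(n log n).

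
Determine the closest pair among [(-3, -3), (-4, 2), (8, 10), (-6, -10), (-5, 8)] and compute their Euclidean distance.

Computing all pairwise distances among 5 points:

d((-3, -3), (-4, 2)) = 5.099 <-- minimum
d((-3, -3), (8, 10)) = 17.0294
d((-3, -3), (-6, -10)) = 7.6158
d((-3, -3), (-5, 8)) = 11.1803
d((-4, 2), (8, 10)) = 14.4222
d((-4, 2), (-6, -10)) = 12.1655
d((-4, 2), (-5, 8)) = 6.0828
d((8, 10), (-6, -10)) = 24.4131
d((8, 10), (-5, 8)) = 13.1529
d((-6, -10), (-5, 8)) = 18.0278

Closest pair: (-3, -3) and (-4, 2) with distance 5.099

The closest pair is (-3, -3) and (-4, 2) with Euclidean distance 5.099. For 5 points, brute-force pairwise comparison is shown above. For large n, the divide-and-conquer algorithm (sort by x, recurse on halves, check the dividing strip) achieves O(n log n).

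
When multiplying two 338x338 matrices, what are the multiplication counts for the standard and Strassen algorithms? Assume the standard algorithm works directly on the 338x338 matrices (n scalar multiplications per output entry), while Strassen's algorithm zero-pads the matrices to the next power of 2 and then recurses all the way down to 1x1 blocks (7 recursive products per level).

Matrix multiplication for 338x338 matrices:

Strassen's algorithm requires power-of-2 dimensions. Pad 338x338 to 512x512 (next power of 2).

Standard algorithm: 338^3 = 38614472 multiplications
Strassen's algorithm: 7^(log2(512)) = 7^9 = 40353607 multiplications
Difference: 38614472 - 40353607 = -1739135 (Strassen uses MORE here due to padding overhead — for small or just-over-power-of-2 n, padding can outweigh the per-level savings)

Standard: 38614472 multiplications (338^3). Strassen: 40353607 multiplications (7^9, after padding to 512x512). Strassen reduces 8 recursive multiplications to 7 at each level.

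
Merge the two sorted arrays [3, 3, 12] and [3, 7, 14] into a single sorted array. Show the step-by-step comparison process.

Merging process:

Compare 3 vs 3: take 3 from left. Merged: [3]
Compare 3 vs 3: take 3 from left. Merged: [3, 3]
Compare 12 vs 3: take 3 from right. Merged: [3, 3, 3]
Compare 12 vs 7: take 7 from right. Merged: [3, 3, 3, 7]
Compare 12 vs 14: take 12 from left. Merged: [3, 3, 3, 7, 12]
Append remaining from right: [14]. Merged: [3, 3, 3, 7, 12, 14]

Final merged array: [3, 3, 3, 7, 12, 14]
Total comparisons: 5

The merged array is [3, 3, 3, 7, 12, 14], requiring 5 comparisons. The merge step runs in O(n) time where n is the total number of elements.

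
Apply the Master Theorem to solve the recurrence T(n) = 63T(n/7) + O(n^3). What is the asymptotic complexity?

Master Theorem for T(n) = 63T(n/7) + O(n^3):

a = 63, b = 7, c = 3
log_b(a) = log_7(63) = 2.1292

Case 3: c = 3 > log_7(63) = 2.1292
T(n) = O(n^3) = O(n^3)

For T(n) = 63T(n/7) + O(n^3): log_7(63) = 2.1292. This is Case 3 of the Master Theorem (c > log_b(a), work dominated by root), giving O(n^3).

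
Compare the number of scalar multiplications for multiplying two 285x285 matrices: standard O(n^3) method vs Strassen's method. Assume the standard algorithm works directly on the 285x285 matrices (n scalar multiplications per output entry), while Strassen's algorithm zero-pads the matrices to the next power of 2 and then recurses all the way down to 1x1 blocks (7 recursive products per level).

Matrix multiplication for 285x285 matrices:

Strassen's algorithm requires power-of-2 dimensions. Pad 285x285 to 512x512 (next power of 2).

Standard algorithm: 285^3 = 23149125 multiplications
Strassen's algorithm: 7^(log2(512)) = 7^9 = 40353607 multiplications
Difference: 23149125 - 40353607 = -17204482 (Strassen uses MORE here due to padding overhead — for small or just-over-power-of-2 n, padding can outweigh the per-level savings)

Standard: 23149125 multiplications (285^3). Strassen: 40353607 multiplications (7^9, after padding to 512x512). Strassen reduces 8 recursive multiplications to 7 at each level.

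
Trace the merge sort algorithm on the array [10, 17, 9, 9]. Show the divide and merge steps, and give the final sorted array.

Merge sort trace:

Split: [10, 17, 9, 9] -> [10, 17] and [9, 9]
  Split: [10, 17] -> [10] and [17]
  Merge: [10] + [17] -> [10, 17]
  Split: [9, 9] -> [9] and [9]
  Merge: [9] + [9] -> [9, 9]
Merge: [10, 17] + [9, 9] -> [9, 9, 10, 17]

Final sorted array: [9, 9, 10, 17]

The merge sort proceeds by recursively splitting the array and merging sorted halves.
After all merges, the sorted array is [9, 9, 10, 17].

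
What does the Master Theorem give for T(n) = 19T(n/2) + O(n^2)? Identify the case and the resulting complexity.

Master Theorem for T(n) = 19T(n/2) + O(n^2):

a = 19, b = 2, c = 2
log_b(a) = log_2(19) = 4.2479

Case 1: c = 2 < log_2(19) = 4.2479
T(n) = O(n^(log_2 19))

For T(n) = 19T(n/2) + O(n^2): log_2(19) = 4.2479. This is Case 1 of the Master Theorem (c < log_b(a), work dominated by leaves), giving O(n^(log_2 19)).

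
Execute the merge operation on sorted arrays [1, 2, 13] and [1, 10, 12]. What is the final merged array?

Merging process:

Compare 1 vs 1: take 1 from left. Merged: [1]
Compare 2 vs 1: take 1 from right. Merged: [1, 1]
Compare 2 vs 10: take 2 from left. Merged: [1, 1, 2]
Compare 13 vs 10: take 10 from right. Merged: [1, 1, 2, 10]
Compare 13 vs 12: take 12 from right. Merged: [1, 1, 2, 10, 12]
Append remaining from left: [13]. Merged: [1, 1, 2, 10, 12, 13]

Final merged array: [1, 1, 2, 10, 12, 13]
Total comparisons: 5

The merged array is [1, 1, 2, 10, 12, 13], requiring 5 comparisons. The merge step runs in O(n) time where n is the total number of elements.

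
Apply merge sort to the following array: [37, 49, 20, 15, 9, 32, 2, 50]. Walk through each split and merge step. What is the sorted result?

Merge sort trace:

Split: [37, 49, 20, 15, 9, 32, 2, 50] -> [37, 49, 20, 15] and [9, 32, 2, 50]
  Split: [37, 49, 20, 15] -> [37, 49] and [20, 15]
    Split: [37, 49] -> [37] and [49]
    Merge: [37] + [49] -> [37, 49]
    Split: [20, 15] -> [20] and [15]
    Merge: [20] + [15] -> [15, 20]
  Merge: [37, 49] + [15, 20] -> [15, 20, 37, 49]
  Split: [9, 32, 2, 50] -> [9, 32] and [2, 50]
    Split: [9, 32] -> [9] and [32]
    Merge: [9] + [32] -> [9, 32]
    Split: [2, 50] -> [2] and [50]
    Merge: [2] + [50] -> [2, 50]
  Merge: [9, 32] + [2, 50] -> [2, 9, 32, 50]
Merge: [15, 20, 37, 49] + [2, 9, 32, 50] -> [2, 9, 15, 20, 32, 37, 49, 50]

Final sorted array: [2, 9, 15, 20, 32, 37, 49, 50]

The merge sort proceeds by recursively splitting the array and merging sorted halves.
After all merges, the sorted array is [2, 9, 15, 20, 32, 37, 49, 50].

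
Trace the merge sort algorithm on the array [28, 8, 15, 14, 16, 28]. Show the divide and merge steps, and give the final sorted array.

Merge sort trace:

Split: [28, 8, 15, 14, 16, 28] -> [28, 8, 15] and [14, 16, 28]
  Split: [28, 8, 15] -> [28] and [8, 15]
    Split: [8, 15] -> [8] and [15]
    Merge: [8] + [15] -> [8, 15]
  Merge: [28] + [8, 15] -> [8, 15, 28]
  Split: [14, 16, 28] -> [14] and [16, 28]
    Split: [16, 28] -> [16] and [28]
    Merge: [16] + [28] -> [16, 28]
  Merge: [14] + [16, 28] -> [14, 16, 28]
Merge: [8, 15, 28] + [14, 16, 28] -> [8, 14, 15, 16, 28, 28]

Final sorted array: [8, 14, 15, 16, 28, 28]

The merge sort proceeds by recursively splitting the array and merging sorted halves.
After all merges, the sorted array is [8, 14, 15, 16, 28, 28].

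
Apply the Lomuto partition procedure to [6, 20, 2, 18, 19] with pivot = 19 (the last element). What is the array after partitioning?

Lomuto partition with pivot = 19:

Initial array: [6, 20, 2, 18, 19]

arr[0]=6 <= 19: swap with position 0, array becomes [6, 20, 2, 18, 19]
arr[1]=20 > 19: no swap
arr[2]=2 <= 19: swap with position 1, array becomes [6, 2, 20, 18, 19]
arr[3]=18 <= 19: swap with position 2, array becomes [6, 2, 18, 20, 19]

Place pivot at position 3: [6, 2, 18, 19, 20]
Pivot position: 3

After partitioning with pivot 19, the array becomes [6, 2, 18, 19, 20]. The pivot is placed at index 3. All elements to the left of the pivot are <= 19, and all elements to the right are > 19.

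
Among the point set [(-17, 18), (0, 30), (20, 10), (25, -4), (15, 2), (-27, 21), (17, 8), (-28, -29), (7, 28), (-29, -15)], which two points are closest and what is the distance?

Computing all pairwise distances among 10 points:

d((-17, 18), (0, 30)) = 20.8087
d((-17, 18), (20, 10)) = 37.855
d((-17, 18), (25, -4)) = 47.4131
d((-17, 18), (15, 2)) = 35.7771
d((-17, 18), (-27, 21)) = 10.4403
d((-17, 18), (17, 8)) = 35.4401
d((-17, 18), (-28, -29)) = 48.2701
d((-17, 18), (7, 28)) = 26.0
d((-17, 18), (-29, -15)) = 35.1141
d((0, 30), (20, 10)) = 28.2843
d((0, 30), (25, -4)) = 42.2019
d((0, 30), (15, 2)) = 31.7648
d((0, 30), (-27, 21)) = 28.4605
d((0, 30), (17, 8)) = 27.8029
d((0, 30), (-28, -29)) = 65.307
d((0, 30), (7, 28)) = 7.2801
d((0, 30), (-29, -15)) = 53.535
d((20, 10), (25, -4)) = 14.8661
d((20, 10), (15, 2)) = 9.434
d((20, 10), (-27, 21)) = 48.2701
d((20, 10), (17, 8)) = 3.6056 <-- minimum
d((20, 10), (-28, -29)) = 61.8466
d((20, 10), (7, 28)) = 22.2036
d((20, 10), (-29, -15)) = 55.0091
d((25, -4), (15, 2)) = 11.6619
d((25, -4), (-27, 21)) = 57.6975
d((25, -4), (17, 8)) = 14.4222
d((25, -4), (-28, -29)) = 58.6003
d((25, -4), (7, 28)) = 36.7151
d((25, -4), (-29, -15)) = 55.109
d((15, 2), (-27, 21)) = 46.0977
d((15, 2), (17, 8)) = 6.3246
d((15, 2), (-28, -29)) = 53.0094
d((15, 2), (7, 28)) = 27.2029
d((15, 2), (-29, -15)) = 47.1699
d((-27, 21), (17, 8)) = 45.8803
d((-27, 21), (-28, -29)) = 50.01
d((-27, 21), (7, 28)) = 34.7131
d((-27, 21), (-29, -15)) = 36.0555
d((17, 8), (-28, -29)) = 58.258
d((17, 8), (7, 28)) = 22.3607
d((17, 8), (-29, -15)) = 51.4296
d((-28, -29), (7, 28)) = 66.888
d((-28, -29), (-29, -15)) = 14.0357
d((7, 28), (-29, -15)) = 56.0803

Closest pair: (20, 10) and (17, 8) with distance 3.6056

The closest pair is (20, 10) and (17, 8) with Euclidean distance 3.6056. For 10 points, brute-force pairwise comparison is shown above. For large n, the divide-and-conquer algorithm (sort by x, recurse on halves, check the dividing strip) achieves O(n log n).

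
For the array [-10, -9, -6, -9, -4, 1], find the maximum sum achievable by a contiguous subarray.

Using Kadane's algorithm on [-10, -9, -6, -9, -4, 1]:

Scanning through the array:
Position 1 (value -9): max_ending_here = -9, max_so_far = -9
Position 2 (value -6): max_ending_here = -6, max_so_far = -6
Position 3 (value -9): max_ending_here = -9, max_so_far = -6
Position 4 (value -4): max_ending_here = -4, max_so_far = -4
Position 5 (value 1): max_ending_here = 1, max_so_far = 1

Maximum subarray: [1]
Maximum sum: 1

The maximum subarray is [1] with sum 1. This subarray runs from index 5 to index 5.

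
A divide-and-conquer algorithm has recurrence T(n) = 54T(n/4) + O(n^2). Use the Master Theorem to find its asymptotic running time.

Master Theorem for T(n) = 54T(n/4) + O(n^2):

a = 54, b = 4, c = 2
log_b(a) = log_4(54) = 2.8774

Case 1: c = 2 < log_4(54) = 2.8774
T(n) = O(n^(log_4 54))

For T(n) = 54T(n/4) + O(n^2): log_4(54) = 2.8774. This is Case 1 of the Master Theorem (c < log_b(a), work dominated by leaves), giving O(n^(log_4 54)).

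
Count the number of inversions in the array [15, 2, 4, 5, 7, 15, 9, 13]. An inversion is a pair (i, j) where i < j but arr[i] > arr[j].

Finding inversions in [15, 2, 4, 5, 7, 15, 9, 13]:

(0, 1): arr[0]=15 > arr[1]=2
(0, 2): arr[0]=15 > arr[2]=4
(0, 3): arr[0]=15 > arr[3]=5
(0, 4): arr[0]=15 > arr[4]=7
(0, 6): arr[0]=15 > arr[6]=9
(0, 7): arr[0]=15 > arr[7]=13
(5, 6): arr[5]=15 > arr[6]=9
(5, 7): arr[5]=15 > arr[7]=13

Total inversions: 8

The array has 8 inversion(s): (0,1), (0,2), (0,3), (0,4), (0,6), (0,7), (5,6), (5,7). Each pair (i,j) satisfies i < j and arr[i] > arr[j].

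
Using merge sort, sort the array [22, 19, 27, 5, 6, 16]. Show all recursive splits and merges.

Merge sort trace:

Split: [22, 19, 27, 5, 6, 16] -> [22, 19, 27] and [5, 6, 16]
  Split: [22, 19, 27] -> [22] and [19, 27]
    Split: [19, 27] -> [19] and [27]
    Merge: [19] + [27] -> [19, 27]
  Merge: [22] + [19, 27] -> [19, 22, 27]
  Split: [5, 6, 16] -> [5] and [6, 16]
    Split: [6, 16] -> [6] and [16]
    Merge: [6] + [16] -> [6, 16]
  Merge: [5] + [6, 16] -> [5, 6, 16]
Merge: [19, 22, 27] + [5, 6, 16] -> [5, 6, 16, 19, 22, 27]

Final sorted array: [5, 6, 16, 19, 22, 27]

The merge sort proceeds by recursively splitting the array and merging sorted halves.
After all merges, the sorted array is [5, 6, 16, 19, 22, 27].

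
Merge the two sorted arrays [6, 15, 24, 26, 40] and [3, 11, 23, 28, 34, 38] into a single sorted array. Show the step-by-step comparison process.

Merging process:

Compare 6 vs 3: take 3 from right. Merged: [3]
Compare 6 vs 11: take 6 from left. Merged: [3, 6]
Compare 15 vs 11: take 11 from right. Merged: [3, 6, 11]
Compare 15 vs 23: take 15 from left. Merged: [3, 6, 11, 15]
Compare 24 vs 23: take 23 from right. Merged: [3, 6, 11, 15, 23]
Compare 24 vs 28: take 24 from left. Merged: [3, 6, 11, 15, 23, 24]
Compare 26 vs 28: take 26 from left. Merged: [3, 6, 11, 15, 23, 24, 26]
Compare 40 vs 28: take 28 from right. Merged: [3, 6, 11, 15, 23, 24, 26, 28]
Compare 40 vs 34: take 34 from right. Merged: [3, 6, 11, 15, 23, 24, 26, 28, 34]
Compare 40 vs 38: take 38 from right. Merged: [3, 6, 11, 15, 23, 24, 26, 28, 34, 38]
Append remaining from left: [40]. Merged: [3, 6, 11, 15, 23, 24, 26, 28, 34, 38, 40]

Final merged array: [3, 6, 11, 15, 23, 24, 26, 28, 34, 38, 40]
Total comparisons: 10

The merged array is [3, 6, 11, 15, 23, 24, 26, 28, 34, 38, 40], requiring 10 comparisons. The merge step runs in O(n) time where n is the total number of elements.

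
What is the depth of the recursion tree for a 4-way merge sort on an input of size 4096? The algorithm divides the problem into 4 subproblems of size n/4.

For divide and conquer with division factor 4:

Problem sizes at each level:
Level 0: 4096
Level 1: 1024
Level 2: 256
Level 3: 64
Level 4: 16
Level 5: 4
Level 6: 1

The root is level 0 and the size-1 base case is level 6 (the tree spans levels 0 through 6, i.e. 7 levels counting the root), so the depth is the number of divisions: log_4(4096) = 6

The recursion tree depth is log_4(4096) = 6. At each level, the problem size is divided by 4, so it takes 6 divisions to reduce to a base case of size 1. The algorithm makes 4 recursive calls at each level.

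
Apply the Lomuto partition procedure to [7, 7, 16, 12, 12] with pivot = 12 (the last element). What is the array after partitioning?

Lomuto partition with pivot = 12:

Initial array: [7, 7, 16, 12, 12]

arr[0]=7 <= 12: swap with position 0, array becomes [7, 7, 16, 12, 12]
arr[1]=7 <= 12: swap with position 1, array becomes [7, 7, 16, 12, 12]
arr[2]=16 > 12: no swap
arr[3]=12 <= 12: swap with position 2, array becomes [7, 7, 12, 16, 12]

Place pivot at position 3: [7, 7, 12, 12, 16]
Pivot position: 3

After partitioning with pivot 12, the array becomes [7, 7, 12, 12, 16]. The pivot is placed at index 3. All elements to the left of the pivot are <= 12, and all elements to the right are > 12.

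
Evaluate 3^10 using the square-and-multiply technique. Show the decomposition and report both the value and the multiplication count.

Computing 3^10 by squaring (build up from 3^1; each line after the first costs one multiplication):

3^1 = 3
3^2 = (3^1)^2 = 3^2 = 9
3^4 = (3^2)^2 = 9^2 = 81
3^5 = 3 * 3^4 = 3 * 81 = 243
3^10 = (3^5)^2 = 243^2 = 59049

Result: 59049
Multiplications needed: 4 (4 lines after 3^1)

3^10 = 59049. Using exponentiation by squaring, this requires 4 multiplications. The key idea: if the exponent is even, square the half-power; if odd, multiply by the base once.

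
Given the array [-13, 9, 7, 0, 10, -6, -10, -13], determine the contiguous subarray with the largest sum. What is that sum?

Using Kadane's algorithm on [-13, 9, 7, 0, 10, -6, -10, -13]:

Scanning through the array:
Position 1 (value 9): max_ending_here = 9, max_so_far = 9
Position 2 (value 7): max_ending_here = 16, max_so_far = 16
Position 3 (value 0): max_ending_here = 16, max_so_far = 16
Position 4 (value 10): max_ending_here = 26, max_so_far = 26
Position 5 (value -6): max_ending_here = 20, max_so_far = 26
Position 6 (value -10): max_ending_here = 10, max_so_far = 26
Position 7 (value -13): max_ending_here = -3, max_so_far = 26

Maximum subarray: [9, 7, 0, 10]
Maximum sum: 26

The maximum subarray is [9, 7, 0, 10] with sum 26. This subarray runs from index 1 to index 4.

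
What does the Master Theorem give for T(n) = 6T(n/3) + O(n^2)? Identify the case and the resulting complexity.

Master Theorem for T(n) = 6T(n/3) + O(n^2):

a = 6, b = 3, c = 2
log_b(a) = log_3(6) = 1.6309

Case 3: c = 2 > log_3(6) = 1.6309
T(n) = O(n^2) = O(n^2)

For T(n) = 6T(n/3) + O(n^2): log_3(6) = 1.6309. This is Case 3 of the Master Theorem (c > log_b(a), work dominated by root), giving O(n^2).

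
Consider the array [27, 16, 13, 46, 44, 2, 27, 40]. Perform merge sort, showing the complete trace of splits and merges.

Merge sort trace:

Split: [27, 16, 13, 46, 44, 2, 27, 40] -> [27, 16, 13, 46] and [44, 2, 27, 40]
  Split: [27, 16, 13, 46] -> [27, 16] and [13, 46]
    Split: [27, 16] -> [27] and [16]
    Merge: [27] + [16] -> [16, 27]
    Split: [13, 46] -> [13] and [46]
    Merge: [13] + [46] -> [13, 46]
  Merge: [16, 27] + [13, 46] -> [13, 16, 27, 46]
  Split: [44, 2, 27, 40] -> [44, 2] and [27, 40]
    Split: [44, 2] -> [44] and [2]
    Merge: [44] + [2] -> [2, 44]
    Split: [27, 40] -> [27] and [40]
    Merge: [27] + [40] -> [27, 40]
  Merge: [2, 44] + [27, 40] -> [2, 27, 40, 44]
Merge: [13, 16, 27, 46] + [2, 27, 40, 44] -> [2, 13, 16, 27, 27, 40, 44, 46]

Final sorted array: [2, 13, 16, 27, 27, 40, 44, 46]

The merge sort proceeds by recursively splitting the array and merging sorted halves.
After all merges, the sorted array is [2, 13, 16, 27, 27, 40, 44, 46].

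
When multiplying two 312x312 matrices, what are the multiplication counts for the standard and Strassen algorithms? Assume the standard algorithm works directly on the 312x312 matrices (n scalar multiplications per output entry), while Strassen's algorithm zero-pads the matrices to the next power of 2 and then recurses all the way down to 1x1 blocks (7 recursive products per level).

Matrix multiplication for 312x312 matrices:

Strassen's algorithm requires power-of-2 dimensions. Pad 312x312 to 512x512 (next power of 2).

Standard algorithm: 312^3 = 30371328 multiplications
Strassen's algorithm: 7^(log2(512)) = 7^9 = 40353607 multiplications
Difference: 30371328 - 40353607 = -9982279 (Strassen uses MORE here due to padding overhead — for small or just-over-power-of-2 n, padding can outweigh the per-level savings)

Standard: 30371328 multiplications (312^3). Strassen: 40353607 multiplications (7^9, after padding to 512x512). Strassen reduces 8 recursive multiplications to 7 at each level.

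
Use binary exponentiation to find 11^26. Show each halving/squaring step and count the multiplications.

Computing 11^26 by squaring (build up from 11^1; each line after the first costs one multiplication):

11^1 = 11
11^2 = (11^1)^2 = 11^2 = 121
11^3 = 11 * 11^2 = 11 * 121 = 1331
11^6 = (11^3)^2 = 1331^2 = 1771561
11^12 = (11^6)^2 = 1771561^2 = 3138428376721
11^13 = 11 * 11^12 = 11 * 3138428376721 = 34522712143931
11^26 = (11^13)^2 = 34522712143931^2 = 1191817653772720942460132761

Result: 1191817653772720942460132761
Multiplications needed: 6 (6 lines after 11^1)

11^26 = 1191817653772720942460132761. Using exponentiation by squaring, this requires 6 multiplications. The key idea: if the exponent is even, square the half-power; if odd, multiply by the base once.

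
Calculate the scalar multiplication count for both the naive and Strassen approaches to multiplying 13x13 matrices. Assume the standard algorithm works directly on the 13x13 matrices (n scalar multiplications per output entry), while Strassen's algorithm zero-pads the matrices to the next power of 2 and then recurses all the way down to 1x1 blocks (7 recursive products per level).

Matrix multiplication for 13x13 matrices:

Strassen's algorithm requires power-of-2 dimensions. Pad 13x13 to 16x16 (next power of 2).

Standard algorithm: 13^3 = 2197 multiplications
Strassen's algorithm: 7^(log2(16)) = 7^4 = 2401 multiplications
Difference: 2197 - 2401 = -204 (Strassen uses MORE here due to padding overhead — for small or just-over-power-of-2 n, padding can outweigh the per-level savings)

Standard: 2197 multiplications (13^3). Strassen: 2401 multiplications (7^4, after padding to 16x16). Strassen reduces 8 recursive multiplications to 7 at each level.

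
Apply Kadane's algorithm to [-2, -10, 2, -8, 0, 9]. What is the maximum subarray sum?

Using Kadane's algorithm on [-2, -10, 2, -8, 0, 9]:

Scanning through the array:
Position 1 (value -10): max_ending_here = -10, max_so_far = -2
Position 2 (value 2): max_ending_here = 2, max_so_far = 2
Position 3 (value -8): max_ending_here = -6, max_so_far = 2
Position 4 (value 0): max_ending_here = 0, max_so_far = 2
Position 5 (value 9): max_ending_here = 9, max_so_far = 9

Maximum subarray: [0, 9]
Maximum sum: 9

The maximum subarray is [0, 9] with sum 9. This subarray runs from index 4 to index 5.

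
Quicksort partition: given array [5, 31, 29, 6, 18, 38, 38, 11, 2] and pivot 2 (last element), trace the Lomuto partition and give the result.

Lomuto partition with pivot = 2:

Initial array: [5, 31, 29, 6, 18, 38, 38, 11, 2]

arr[0]=5 > 2: no swap
arr[1]=31 > 2: no swap
arr[2]=29 > 2: no swap
arr[3]=6 > 2: no swap
arr[4]=18 > 2: no swap
arr[5]=38 > 2: no swap
arr[6]=38 > 2: no swap
arr[7]=11 > 2: no swap

Place pivot at position 0: [2, 31, 29, 6, 18, 38, 38, 11, 5]
Pivot position: 0

After partitioning with pivot 2, the array becomes [2, 31, 29, 6, 18, 38, 38, 11, 5]. The pivot is placed at index 0. All elements to the left of the pivot are <= 2, and all elements to the right are > 2.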